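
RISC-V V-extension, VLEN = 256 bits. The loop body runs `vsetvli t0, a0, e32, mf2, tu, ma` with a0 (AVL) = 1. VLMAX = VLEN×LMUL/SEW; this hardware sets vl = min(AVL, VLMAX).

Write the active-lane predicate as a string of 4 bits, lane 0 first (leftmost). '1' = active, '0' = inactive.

VLMAX = VLEN×LMUL/SEW = 256×1/2/32 = 4
vl ← min(1, 4) = 1
bits (lane 0 leftmost): 1000

predicate = 1000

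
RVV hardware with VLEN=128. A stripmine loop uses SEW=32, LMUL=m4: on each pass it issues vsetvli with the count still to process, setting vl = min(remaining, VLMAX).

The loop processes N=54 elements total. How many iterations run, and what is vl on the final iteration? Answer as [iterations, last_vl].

[iterations, last_vl] = [4, 6]

VLMAX = (128 × 4) / 32 = 16 lanes
iterations = ceil(54/16) = 4; final-pass vl = 6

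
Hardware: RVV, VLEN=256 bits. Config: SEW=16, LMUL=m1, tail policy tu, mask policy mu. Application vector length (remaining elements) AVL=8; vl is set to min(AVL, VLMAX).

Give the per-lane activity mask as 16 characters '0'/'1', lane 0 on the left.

predicate = 1111111100000000

lanes per group: 256·1/16 = 16
vl = min(AVL, VLMAX) = min(8, 16) = 8
bits (lane 0 leftmost): 1111111100000000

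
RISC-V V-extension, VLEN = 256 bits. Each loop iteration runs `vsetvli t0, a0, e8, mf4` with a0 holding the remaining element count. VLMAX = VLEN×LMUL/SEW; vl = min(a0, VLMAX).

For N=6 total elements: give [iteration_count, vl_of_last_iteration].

lanes per group: 256·1/4/8 = 8
N=6: ⌈6/8⌉ = 1 iters; last vl = 6 − 0×8 = 6

[iterations, last_vl] = [1, 6]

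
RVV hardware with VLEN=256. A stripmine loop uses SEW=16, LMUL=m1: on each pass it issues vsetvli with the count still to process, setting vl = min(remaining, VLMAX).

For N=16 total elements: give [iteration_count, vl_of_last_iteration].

VLMAX = (256 × 1) / 16 = 16 lanes
iterations = ceil(16/16) = 1; final-pass vl = 16

[iterations, last_vl] = [1, 16]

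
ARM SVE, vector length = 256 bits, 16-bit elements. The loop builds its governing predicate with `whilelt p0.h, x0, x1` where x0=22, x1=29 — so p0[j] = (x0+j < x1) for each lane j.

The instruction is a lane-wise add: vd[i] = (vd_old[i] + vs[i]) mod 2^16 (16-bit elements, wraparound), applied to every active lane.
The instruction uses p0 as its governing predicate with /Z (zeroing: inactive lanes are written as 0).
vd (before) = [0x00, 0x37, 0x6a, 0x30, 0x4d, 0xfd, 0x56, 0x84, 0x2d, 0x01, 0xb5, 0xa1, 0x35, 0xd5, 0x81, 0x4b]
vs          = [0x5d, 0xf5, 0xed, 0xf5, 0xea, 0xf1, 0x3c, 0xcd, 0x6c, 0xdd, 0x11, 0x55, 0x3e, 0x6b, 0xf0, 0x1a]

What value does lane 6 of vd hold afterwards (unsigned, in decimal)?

lane count: 256 div 16 = 16
whilelt: lane j active iff 22+j < 29 → j < 7 → 7 active
[0] add(0x00,0x5d) = 0x5d
[1] add(0x37,0xf5) = 0x12c
[2] add(0x6a,0xed) = 0x157
[3] add(0x30,0xf5) = 0x125
[4] add(0x4d,0xea) = 0x137
[5] add(0xfd,0xf1) = 0x1ee
[6] add(0x56,0x3c) = 0x92
[7] tail/zero = 0x00
[8] tail/zero = 0x00
[9] tail/zero = 0x00
[10] tail/zero = 0x00
[11] tail/zero = 0x00
[12] tail/zero = 0x00
[13] tail/zero = 0x00
[14] tail/zero = 0x00
[15] tail/zero = 0x00

vd[6] = 146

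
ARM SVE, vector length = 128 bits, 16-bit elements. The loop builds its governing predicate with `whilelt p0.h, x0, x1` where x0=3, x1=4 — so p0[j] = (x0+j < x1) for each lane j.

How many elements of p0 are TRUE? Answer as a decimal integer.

vl = 1

128-bit reg / 16-bit elem → 8 lanes
active while 3+j < 4, i.e. j ∈ [0,1) capped at 8 ⇒ 1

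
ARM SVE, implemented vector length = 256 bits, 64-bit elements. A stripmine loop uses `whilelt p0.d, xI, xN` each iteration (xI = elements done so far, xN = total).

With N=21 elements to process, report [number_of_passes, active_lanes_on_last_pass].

[iterations, last_vl] = [6, 1]

lane count: 256 div 64 = 4
N=21: ⌈21/4⌉ = 6 iters; last vl = 21 − 5×4 = 1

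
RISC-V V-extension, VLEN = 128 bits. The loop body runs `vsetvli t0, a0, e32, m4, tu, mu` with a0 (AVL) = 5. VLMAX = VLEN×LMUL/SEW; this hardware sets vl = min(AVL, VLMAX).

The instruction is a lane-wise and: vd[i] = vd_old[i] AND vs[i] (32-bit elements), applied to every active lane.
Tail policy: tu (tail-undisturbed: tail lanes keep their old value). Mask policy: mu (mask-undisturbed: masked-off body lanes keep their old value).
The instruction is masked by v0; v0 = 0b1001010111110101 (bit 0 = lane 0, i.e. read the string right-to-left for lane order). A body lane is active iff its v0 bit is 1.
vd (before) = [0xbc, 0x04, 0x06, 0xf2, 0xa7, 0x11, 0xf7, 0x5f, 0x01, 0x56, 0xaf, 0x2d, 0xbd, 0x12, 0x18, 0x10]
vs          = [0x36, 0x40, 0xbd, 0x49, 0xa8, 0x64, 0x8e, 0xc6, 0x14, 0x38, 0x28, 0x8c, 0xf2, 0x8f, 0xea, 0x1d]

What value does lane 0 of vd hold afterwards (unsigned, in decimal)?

VLMAX = (128 × 4) / 32 = 16 lanes
AVL=5 ≤ VLMAX=16, so vl = 5
  i=0: and(0xbc,0x36) → 52
  i=1: mask-off/keep → 4
  i=2: and(0x06,0xbd) → 4
  i=3: mask-off/keep → 242
  i=4: and(0xa7,0xa8) → 160
  i=5: tail/keep → 17
  i=6: tail/keep → 247
  i=7: tail/keep → 95
  i=8: tail/keep → 1
  i=9: tail/keep → 86
  i=10: tail/keep → 175
  i=11: tail/keep → 45
  i=12: tail/keep → 189
  i=13: tail/keep → 18
  i=14: tail/keep → 24
  i=15: tail/keep → 16

vd[0] = 52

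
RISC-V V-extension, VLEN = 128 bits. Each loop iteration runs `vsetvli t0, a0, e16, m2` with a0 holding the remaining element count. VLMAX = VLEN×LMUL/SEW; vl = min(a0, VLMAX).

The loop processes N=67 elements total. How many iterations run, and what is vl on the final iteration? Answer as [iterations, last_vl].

lanes per group: 128·2/16 = 16
iterations = ceil(67/16) = 5; final-pass vl = 3

[iterations, last_vl] = [5, 3]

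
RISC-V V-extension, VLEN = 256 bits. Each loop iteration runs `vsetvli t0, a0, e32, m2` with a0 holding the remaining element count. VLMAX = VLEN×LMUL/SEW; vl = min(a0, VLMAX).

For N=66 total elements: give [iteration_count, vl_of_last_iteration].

VLMAX = VLEN×LMUL/SEW = 256×2/32 = 16
iterations = ceil(66/16) = 5; final-pass vl = 2

[iterations, last_vl] = [5, 2]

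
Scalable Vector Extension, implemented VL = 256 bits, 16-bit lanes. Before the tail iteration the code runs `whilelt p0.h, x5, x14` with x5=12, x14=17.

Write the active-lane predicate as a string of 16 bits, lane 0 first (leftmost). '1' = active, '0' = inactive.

predicate = 1111100000000000

lane count: 256 div 16 = 16
p0[j] = (12+j < 17); true for j=0..4 → 5 lanes set
bits (lane 0 leftmost): 1111100000000000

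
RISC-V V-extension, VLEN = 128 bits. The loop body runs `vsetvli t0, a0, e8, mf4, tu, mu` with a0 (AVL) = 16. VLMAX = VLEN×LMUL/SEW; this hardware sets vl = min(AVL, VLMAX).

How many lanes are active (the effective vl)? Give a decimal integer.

VLMAX = (128 × 1/4) / 8 = 4 lanes
vl = min(AVL, VLMAX) = min(16, 4) = 4

vl = 4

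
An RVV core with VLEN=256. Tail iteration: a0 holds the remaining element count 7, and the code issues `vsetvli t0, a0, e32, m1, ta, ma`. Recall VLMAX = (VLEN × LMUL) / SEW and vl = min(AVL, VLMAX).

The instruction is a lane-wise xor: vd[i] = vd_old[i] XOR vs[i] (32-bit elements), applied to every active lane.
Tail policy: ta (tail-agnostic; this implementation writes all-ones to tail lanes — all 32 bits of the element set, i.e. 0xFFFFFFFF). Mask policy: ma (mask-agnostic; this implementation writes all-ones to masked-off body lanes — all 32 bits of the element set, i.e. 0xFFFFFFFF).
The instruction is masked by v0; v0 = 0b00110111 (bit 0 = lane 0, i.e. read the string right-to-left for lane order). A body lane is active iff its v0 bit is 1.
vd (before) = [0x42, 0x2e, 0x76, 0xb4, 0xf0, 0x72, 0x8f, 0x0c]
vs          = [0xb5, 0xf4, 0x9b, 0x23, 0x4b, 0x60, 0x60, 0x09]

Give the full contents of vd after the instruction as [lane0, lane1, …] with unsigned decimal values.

vd = [247, 218, 237, 4294967295, 187, 18, 4294967295, 4294967295]

VLMAX = (256 × 1) / 32 = 8 lanes
AVL=7 ≤ VLMAX=8, so vl = 7
vd[0] xor(0x42,0xb5) -> 0xf7
vd[1] xor(0x2e,0xf4) -> 0xda
vd[2] xor(0x76,0x9b) -> 0xed
vd[3] mask-off/ones -> 0xffffffff
vd[4] xor(0xf0,0x4b) -> 0xbb
vd[5] xor(0x72,0x60) -> 0x12
vd[6] mask-off/ones -> 0xffffffff
vd[7] tail/ones -> 0xffffffff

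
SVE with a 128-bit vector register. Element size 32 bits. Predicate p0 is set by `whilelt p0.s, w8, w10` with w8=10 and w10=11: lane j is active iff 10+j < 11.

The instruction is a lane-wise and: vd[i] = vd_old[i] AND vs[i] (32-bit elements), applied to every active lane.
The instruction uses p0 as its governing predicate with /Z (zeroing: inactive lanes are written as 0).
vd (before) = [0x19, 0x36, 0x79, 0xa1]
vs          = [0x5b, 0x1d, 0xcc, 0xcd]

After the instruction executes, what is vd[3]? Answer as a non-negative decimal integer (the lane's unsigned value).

vd[3] = 0

128-bit reg / 32-bit elem → 4 lanes
whilelt: lane j active iff 10+j < 11 → j < 1 → 1 active
[0] and(0x19,0x5b) = 0x19
[1] tail/zero = 0x00
[2] tail/zero = 0x00
[3] tail/zero = 0x00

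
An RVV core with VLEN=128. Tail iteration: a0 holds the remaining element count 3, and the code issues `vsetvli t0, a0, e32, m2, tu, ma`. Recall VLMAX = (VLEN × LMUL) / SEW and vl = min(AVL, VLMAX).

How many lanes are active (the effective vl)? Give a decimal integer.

lanes per group: 128·2/32 = 8
AVL=3 ≤ VLMAX=8, so vl = 3

vl = 3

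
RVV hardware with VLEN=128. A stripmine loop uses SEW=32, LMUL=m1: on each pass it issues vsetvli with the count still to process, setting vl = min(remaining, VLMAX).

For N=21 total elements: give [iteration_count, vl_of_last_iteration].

lanes per group: 128·1/32 = 4
iterations = ceil(21/4) = 6; final-pass vl = 1

[iterations, last_vl] = [6, 1]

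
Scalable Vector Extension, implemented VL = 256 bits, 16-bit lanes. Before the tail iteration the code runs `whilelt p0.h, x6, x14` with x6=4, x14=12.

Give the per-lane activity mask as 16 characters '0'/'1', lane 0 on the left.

256-bit reg / 16-bit elem → 16 lanes
active while 4+j < 12, i.e. j ∈ [0,8) capped at 16 ⇒ 8
bits (lane 0 leftmost): 1111111100000000

predicate = 1111111100000000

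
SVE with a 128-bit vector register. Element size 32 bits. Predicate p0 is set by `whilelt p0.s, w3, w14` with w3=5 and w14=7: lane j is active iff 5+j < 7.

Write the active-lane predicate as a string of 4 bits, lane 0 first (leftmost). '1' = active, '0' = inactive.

predicate = 1100

register lanes = 128/32 = 4
active while 5+j < 7, i.e. j ∈ [0,2) capped at 4 ⇒ 2
bits (lane 0 leftmost): 1100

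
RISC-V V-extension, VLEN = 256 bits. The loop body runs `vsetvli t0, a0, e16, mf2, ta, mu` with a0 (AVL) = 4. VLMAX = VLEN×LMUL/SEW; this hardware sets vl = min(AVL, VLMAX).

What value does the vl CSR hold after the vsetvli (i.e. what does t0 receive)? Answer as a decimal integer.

vl = 4

lanes per group: 256·1/2/16 = 8
AVL=4 ≤ VLMAX=8, so vl = 4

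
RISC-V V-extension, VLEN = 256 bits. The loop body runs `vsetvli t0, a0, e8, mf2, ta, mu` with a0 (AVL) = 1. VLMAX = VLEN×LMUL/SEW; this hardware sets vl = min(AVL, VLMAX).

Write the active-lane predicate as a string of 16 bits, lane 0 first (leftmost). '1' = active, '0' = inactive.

predicate = 1000000000000000

lanes per group: 256·1/2/8 = 16
vl = min(AVL, VLMAX) = min(1, 16) = 1
bits (lane 0 leftmost): 1000000000000000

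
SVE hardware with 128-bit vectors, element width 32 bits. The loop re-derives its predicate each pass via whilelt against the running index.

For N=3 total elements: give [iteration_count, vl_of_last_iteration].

register lanes = 128/32 = 4
3 elements at 4/iter → 1 passes, remainder 3 on the last

[iterations, last_vl] = [1, 3]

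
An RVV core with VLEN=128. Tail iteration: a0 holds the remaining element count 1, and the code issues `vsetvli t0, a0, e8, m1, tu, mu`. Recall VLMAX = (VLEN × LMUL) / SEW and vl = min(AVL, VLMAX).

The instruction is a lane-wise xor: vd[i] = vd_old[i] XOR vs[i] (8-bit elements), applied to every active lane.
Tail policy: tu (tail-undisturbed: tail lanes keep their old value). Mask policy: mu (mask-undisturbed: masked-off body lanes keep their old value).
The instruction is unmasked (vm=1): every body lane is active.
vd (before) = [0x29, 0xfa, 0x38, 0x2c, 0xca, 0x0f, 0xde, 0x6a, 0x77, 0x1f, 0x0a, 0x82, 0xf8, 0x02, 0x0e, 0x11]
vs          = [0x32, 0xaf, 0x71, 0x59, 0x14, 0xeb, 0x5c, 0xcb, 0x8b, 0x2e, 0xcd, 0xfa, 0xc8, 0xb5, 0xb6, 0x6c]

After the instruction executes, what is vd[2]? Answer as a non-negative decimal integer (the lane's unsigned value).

vd[2] = 56

lanes per group: 128·1/8 = 16
AVL=1 ≤ VLMAX=16, so vl = 1
  i=0: xor(0x29,0x32) → 27
  i=1: tail/keep → 250
  i=2: tail/keep → 56
  i=3: tail/keep → 44
  i=4: tail/keep → 202
  i=5: tail/keep → 15
  i=6: tail/keep → 222
  i=7: tail/keep → 106
  i=8: tail/keep → 119
  i=9: tail/keep → 31
  i=10: tail/keep → 10
  i=11: tail/keep → 130
  i=12: tail/keep → 248
  i=13: tail/keep → 2
  i=14: tail/keep → 14
  i=15: tail/keep → 17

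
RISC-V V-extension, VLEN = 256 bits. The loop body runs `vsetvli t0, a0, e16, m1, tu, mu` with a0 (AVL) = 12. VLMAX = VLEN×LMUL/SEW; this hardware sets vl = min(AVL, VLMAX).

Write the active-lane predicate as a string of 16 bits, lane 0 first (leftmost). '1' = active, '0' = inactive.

predicate = 1111111111110000

VLMAX = (256 × 1) / 16 = 16 lanes
vl = min(AVL, VLMAX) = min(12, 16) = 12
bits (lane 0 leftmost): 1111111111110000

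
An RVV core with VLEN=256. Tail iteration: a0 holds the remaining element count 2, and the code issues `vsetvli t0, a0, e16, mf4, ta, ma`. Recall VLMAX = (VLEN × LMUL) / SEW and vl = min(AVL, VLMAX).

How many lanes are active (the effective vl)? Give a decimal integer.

VLMAX = (256 × 1/4) / 16 = 4 lanes
AVL=2 ≤ VLMAX=4, so vl = 2

vl = 2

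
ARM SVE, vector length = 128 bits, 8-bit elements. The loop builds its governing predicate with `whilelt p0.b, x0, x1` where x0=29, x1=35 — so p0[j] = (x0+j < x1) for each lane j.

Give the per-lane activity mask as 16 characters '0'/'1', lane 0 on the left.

lane count: 128 div 8 = 16
whilelt: lane j active iff 29+j < 35 → j < 6 → 6 active
bits (lane 0 leftmost): 1111110000000000

predicate = 1111110000000000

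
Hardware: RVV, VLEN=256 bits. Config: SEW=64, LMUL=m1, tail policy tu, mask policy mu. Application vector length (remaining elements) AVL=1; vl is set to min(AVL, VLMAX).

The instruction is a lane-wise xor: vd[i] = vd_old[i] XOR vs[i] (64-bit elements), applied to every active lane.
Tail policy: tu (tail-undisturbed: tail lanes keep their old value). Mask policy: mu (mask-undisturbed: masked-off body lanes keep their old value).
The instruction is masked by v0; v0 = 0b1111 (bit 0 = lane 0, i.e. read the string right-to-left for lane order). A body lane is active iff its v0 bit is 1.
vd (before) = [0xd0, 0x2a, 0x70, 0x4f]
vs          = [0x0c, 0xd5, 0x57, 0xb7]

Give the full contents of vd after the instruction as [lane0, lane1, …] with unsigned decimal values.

vd = [220, 42, 112, 79]

lanes per group: 256·1/64 = 4
vl = min(AVL, VLMAX) = min(1, 4) = 1
  i=0: xor(0xd0,0x0c) → 220
  i=1: tail/keep → 42
  i=2: tail/keep → 112
  i=3: tail/keep → 79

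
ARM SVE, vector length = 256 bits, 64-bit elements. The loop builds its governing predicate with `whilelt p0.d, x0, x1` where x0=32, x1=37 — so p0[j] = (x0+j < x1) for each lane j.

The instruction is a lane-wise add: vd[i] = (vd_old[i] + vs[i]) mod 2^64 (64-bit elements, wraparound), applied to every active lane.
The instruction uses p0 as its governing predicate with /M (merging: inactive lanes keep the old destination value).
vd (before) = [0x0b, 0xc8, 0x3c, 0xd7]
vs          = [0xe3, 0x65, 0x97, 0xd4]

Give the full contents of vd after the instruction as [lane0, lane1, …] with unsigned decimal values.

vd = [238, 301, 211, 427]

register lanes = 256/64 = 4
active while 32+j < 37, i.e. j ∈ [0,5) capped at 4 ⇒ 4
[0] add(0x0b,0xe3) = 0xee
[1] add(0xc8,0x65) = 0x12d
[2] add(0x3c,0x97) = 0xd3
[3] add(0xd7,0xd4) = 0x1ab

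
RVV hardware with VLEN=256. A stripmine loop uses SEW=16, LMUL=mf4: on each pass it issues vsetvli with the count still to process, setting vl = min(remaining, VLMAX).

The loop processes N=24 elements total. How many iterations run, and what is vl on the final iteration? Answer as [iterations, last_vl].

[iterations, last_vl] = [6, 4]

VLMAX = VLEN×LMUL/SEW = 256×1/4/16 = 4
iterations = ceil(24/4) = 6; final-pass vl = 4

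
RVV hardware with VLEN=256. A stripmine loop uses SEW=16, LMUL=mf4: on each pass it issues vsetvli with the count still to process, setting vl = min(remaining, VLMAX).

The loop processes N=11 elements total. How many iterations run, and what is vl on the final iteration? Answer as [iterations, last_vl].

[iterations, last_vl] = [3, 3]

lanes per group: 256·1/4/16 = 4
iterations = ceil(11/4) = 3; final-pass vl = 3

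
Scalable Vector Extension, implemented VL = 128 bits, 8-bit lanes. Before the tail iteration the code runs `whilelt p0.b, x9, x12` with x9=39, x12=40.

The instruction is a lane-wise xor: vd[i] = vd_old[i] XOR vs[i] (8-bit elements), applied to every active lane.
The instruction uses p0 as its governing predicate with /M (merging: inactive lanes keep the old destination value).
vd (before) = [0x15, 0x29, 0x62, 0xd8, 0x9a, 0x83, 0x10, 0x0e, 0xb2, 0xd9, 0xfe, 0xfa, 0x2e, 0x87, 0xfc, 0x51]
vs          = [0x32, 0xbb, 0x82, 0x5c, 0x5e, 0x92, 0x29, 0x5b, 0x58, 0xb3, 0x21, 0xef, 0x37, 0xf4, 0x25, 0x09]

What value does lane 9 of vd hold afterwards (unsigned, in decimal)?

vd[9] = 217

lane count: 128 div 8 = 16
active while 39+j < 40, i.e. j ∈ [0,1) capped at 16 ⇒ 1
[0] xor(0x15,0x32) = 0x27
[1] tail/keep = 0x29
[2] tail/keep = 0x62
[3] tail/keep = 0xd8
[4] tail/keep = 0x9a
[5] tail/keep = 0x83
[6] tail/keep = 0x10
[7] tail/keep = 0x0e
[8] tail/keep = 0xb2
[9] tail/keep = 0xd9
[10] tail/keep = 0xfe
[11] tail/keep = 0xfa
[12] tail/keep = 0x2e
[13] tail/keep = 0x87
[14] tail/keep = 0xfc
[15] tail/keep = 0x51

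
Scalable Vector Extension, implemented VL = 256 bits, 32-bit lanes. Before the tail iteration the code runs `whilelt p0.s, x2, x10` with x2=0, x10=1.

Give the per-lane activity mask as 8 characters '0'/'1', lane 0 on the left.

lane count: 256 div 32 = 8
active while 0+j < 1, i.e. j ∈ [0,1) capped at 8 ⇒ 1
bits (lane 0 leftmost): 10000000

predicate = 10000000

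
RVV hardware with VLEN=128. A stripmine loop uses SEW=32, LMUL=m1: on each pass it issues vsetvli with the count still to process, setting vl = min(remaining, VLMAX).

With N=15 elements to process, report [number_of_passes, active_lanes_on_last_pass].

lanes per group: 128·1/32 = 4
iterations = ceil(15/4) = 4; final-pass vl = 3

[iterations, last_vl] = [4, 3]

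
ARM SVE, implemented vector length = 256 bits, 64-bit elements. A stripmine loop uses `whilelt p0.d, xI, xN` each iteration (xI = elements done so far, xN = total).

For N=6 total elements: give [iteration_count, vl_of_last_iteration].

lane count: 256 div 64 = 4
6 elements at 4/iter → 2 passes, remainder 2 on the last

[iterations, last_vl] = [2, 2]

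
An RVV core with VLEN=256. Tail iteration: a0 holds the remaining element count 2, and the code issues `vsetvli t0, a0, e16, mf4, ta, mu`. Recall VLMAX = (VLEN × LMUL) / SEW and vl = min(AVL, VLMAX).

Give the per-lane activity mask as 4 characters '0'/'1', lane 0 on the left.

VLMAX = VLEN×LMUL/SEW = 256×1/4/16 = 4
vl ← min(2, 4) = 2
bits (lane 0 leftmost): 1100

predicate = 1100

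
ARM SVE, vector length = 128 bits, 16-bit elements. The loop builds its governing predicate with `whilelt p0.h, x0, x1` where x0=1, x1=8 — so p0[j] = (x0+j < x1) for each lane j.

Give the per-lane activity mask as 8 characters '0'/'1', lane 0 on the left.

predicate = 11111110

lane count: 128 div 16 = 8
active while 1+j < 8, i.e. j ∈ [0,7) capped at 8 ⇒ 7
bits (lane 0 leftmost): 11111110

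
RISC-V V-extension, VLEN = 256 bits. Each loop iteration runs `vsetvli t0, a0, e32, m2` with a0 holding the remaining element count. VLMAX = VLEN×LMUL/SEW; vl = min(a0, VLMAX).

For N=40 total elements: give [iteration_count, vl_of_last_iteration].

VLMAX = VLEN×LMUL/SEW = 256×2/32 = 16
40 elements at 16/iter → 3 passes, remainder 8 on the last

[iterations, last_vl] = [3, 8]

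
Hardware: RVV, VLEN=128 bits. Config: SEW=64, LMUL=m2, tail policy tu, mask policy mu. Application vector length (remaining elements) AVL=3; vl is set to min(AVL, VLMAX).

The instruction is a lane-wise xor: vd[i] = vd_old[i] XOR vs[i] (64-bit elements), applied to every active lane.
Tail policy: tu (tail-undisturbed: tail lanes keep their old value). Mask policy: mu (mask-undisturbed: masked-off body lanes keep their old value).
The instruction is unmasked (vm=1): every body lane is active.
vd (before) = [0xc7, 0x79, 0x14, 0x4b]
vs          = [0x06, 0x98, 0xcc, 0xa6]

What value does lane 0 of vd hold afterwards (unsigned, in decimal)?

lanes per group: 128·2/64 = 4
AVL=3 ≤ VLMAX=4, so vl = 3
[0] xor(0xc7,0x06) = 0xc1
[1] xor(0x79,0x98) = 0xe1
[2] xor(0x14,0xcc) = 0xd8
[3] tail/keep = 0x4b

vd[0] = 193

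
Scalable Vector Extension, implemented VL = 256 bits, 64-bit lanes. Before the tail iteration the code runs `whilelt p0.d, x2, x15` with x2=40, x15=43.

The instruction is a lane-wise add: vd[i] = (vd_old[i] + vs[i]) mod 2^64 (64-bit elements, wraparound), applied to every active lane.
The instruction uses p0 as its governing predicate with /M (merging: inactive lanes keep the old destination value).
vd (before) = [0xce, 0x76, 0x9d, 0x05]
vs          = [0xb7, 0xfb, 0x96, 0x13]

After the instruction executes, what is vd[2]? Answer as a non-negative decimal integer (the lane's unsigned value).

vd[2] = 307

lane count: 256 div 64 = 4
whilelt: lane j active iff 40+j < 43 → j < 3 → 3 active
  i=0: add(0xce,0xb7) → 389
  i=1: add(0x76,0xfb) → 369
  i=2: add(0x9d,0x96) → 307
  i=3: tail/keep → 5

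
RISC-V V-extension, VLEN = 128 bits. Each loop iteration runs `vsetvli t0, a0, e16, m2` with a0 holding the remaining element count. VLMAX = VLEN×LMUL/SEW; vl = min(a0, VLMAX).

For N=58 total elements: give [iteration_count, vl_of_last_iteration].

VLMAX = VLEN×LMUL/SEW = 128×2/16 = 16
58 elements at 16/iter → 4 passes, remainder 10 on the last

[iterations, last_vl] = [4, 10]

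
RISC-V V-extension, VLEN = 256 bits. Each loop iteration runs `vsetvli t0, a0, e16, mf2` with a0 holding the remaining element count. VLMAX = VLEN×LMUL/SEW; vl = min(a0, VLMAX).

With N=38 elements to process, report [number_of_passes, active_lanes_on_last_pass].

VLMAX = VLEN×LMUL/SEW = 256×1/2/16 = 8
38 elements at 8/iter → 5 passes, remainder 6 on the last

[iterations, last_vl] = [5, 6]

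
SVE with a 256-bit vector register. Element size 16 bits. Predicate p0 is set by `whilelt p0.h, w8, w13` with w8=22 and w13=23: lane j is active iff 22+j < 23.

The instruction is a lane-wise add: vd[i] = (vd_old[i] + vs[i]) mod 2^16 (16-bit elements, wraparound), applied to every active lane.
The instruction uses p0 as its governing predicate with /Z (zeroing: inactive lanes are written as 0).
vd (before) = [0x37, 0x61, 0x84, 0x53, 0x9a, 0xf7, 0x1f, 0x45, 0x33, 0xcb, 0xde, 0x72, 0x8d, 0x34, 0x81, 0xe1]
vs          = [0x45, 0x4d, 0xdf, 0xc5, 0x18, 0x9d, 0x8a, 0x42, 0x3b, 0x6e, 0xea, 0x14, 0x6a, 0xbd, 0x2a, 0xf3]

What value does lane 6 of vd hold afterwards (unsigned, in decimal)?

vd[6] = 0

register lanes = 256/16 = 16
active while 22+j < 23, i.e. j ∈ [0,1) capped at 16 ⇒ 1
vd[0] add(0x37,0x45) -> 0x7c
vd[1] tail/zero -> 0x00
vd[2] tail/zero -> 0x00
vd[3] tail/zero -> 0x00
vd[4] tail/zero -> 0x00
vd[5] tail/zero -> 0x00
vd[6] tail/zero -> 0x00
vd[7] tail/zero -> 0x00
vd[8] tail/zero -> 0x00
vd[9] tail/zero -> 0x00
vd[10] tail/zero -> 0x00
vd[11] tail/zero -> 0x00
vd[12] tail/zero -> 0x00
vd[13] tail/zero -> 0x00
vd[14] tail/zero -> 0x00
vd[15] tail/zero -> 0x00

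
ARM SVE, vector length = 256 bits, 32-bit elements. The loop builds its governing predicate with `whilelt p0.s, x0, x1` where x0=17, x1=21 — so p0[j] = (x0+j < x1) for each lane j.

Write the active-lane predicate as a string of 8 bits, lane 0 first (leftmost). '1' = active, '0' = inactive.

register lanes = 256/32 = 8
whilelt: lane j active iff 17+j < 21 → j < 4 → 4 active
bits (lane 0 leftmost): 11110000

predicate = 11110000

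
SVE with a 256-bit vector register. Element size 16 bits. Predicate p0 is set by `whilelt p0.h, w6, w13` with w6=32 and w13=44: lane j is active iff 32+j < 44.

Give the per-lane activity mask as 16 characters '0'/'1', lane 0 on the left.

predicate = 1111111111110000

register lanes = 256/16 = 16
whilelt: lane j active iff 32+j < 44 → j < 12 → 12 active
bits (lane 0 leftmost): 1111111111110000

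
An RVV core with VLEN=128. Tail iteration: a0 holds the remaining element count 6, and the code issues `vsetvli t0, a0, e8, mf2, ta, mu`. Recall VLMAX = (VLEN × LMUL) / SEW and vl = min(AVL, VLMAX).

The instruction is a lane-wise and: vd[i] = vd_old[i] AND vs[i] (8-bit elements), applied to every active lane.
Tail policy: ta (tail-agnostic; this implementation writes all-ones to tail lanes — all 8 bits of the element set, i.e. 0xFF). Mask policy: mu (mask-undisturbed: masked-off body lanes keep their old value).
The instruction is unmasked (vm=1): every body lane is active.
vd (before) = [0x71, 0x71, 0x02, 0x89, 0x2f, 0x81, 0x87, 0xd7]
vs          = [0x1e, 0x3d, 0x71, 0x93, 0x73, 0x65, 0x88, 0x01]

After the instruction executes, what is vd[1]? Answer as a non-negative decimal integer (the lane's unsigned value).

vd[1] = 49

lanes per group: 128·1/2/8 = 8
vl = min(AVL, VLMAX) = min(6, 8) = 6
lane  0: and(0x71,0x1e) ⇒ 0x10
lane  1: and(0x71,0x3d) ⇒ 0x31
lane  2: and(0x02,0x71) ⇒ 0x00
lane  3: and(0x89,0x93) ⇒ 0x81
lane  4: and(0x2f,0x73) ⇒ 0x23
lane  5: and(0x81,0x65) ⇒ 0x01
lane  6: tail/ones ⇒ 0xff
lane  7: tail/ones ⇒ 0xff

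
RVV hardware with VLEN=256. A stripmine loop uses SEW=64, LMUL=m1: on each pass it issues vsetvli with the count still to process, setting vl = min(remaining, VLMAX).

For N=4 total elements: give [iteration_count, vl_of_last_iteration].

VLMAX = VLEN×LMUL/SEW = 256×1/64 = 4
iterations = ceil(4/4) = 1; final-pass vl = 4

[iterations, last_vl] = [1, 4]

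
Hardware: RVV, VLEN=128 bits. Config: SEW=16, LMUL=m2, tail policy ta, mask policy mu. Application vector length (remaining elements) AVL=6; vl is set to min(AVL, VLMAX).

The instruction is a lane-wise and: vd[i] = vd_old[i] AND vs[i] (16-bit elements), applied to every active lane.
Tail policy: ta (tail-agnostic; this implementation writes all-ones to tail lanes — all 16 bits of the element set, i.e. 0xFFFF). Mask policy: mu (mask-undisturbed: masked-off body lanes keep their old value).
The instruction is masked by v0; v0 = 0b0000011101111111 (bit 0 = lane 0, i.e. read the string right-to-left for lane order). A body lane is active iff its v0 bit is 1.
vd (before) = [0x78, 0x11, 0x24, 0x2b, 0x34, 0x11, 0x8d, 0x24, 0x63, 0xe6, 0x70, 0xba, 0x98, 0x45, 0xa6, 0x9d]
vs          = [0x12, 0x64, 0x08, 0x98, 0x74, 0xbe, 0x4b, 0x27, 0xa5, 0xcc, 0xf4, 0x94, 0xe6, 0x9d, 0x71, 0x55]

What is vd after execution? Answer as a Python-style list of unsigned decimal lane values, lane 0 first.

vd = [16, 0, 0, 8, 52, 16, 65535, 65535, 65535, 65535, 65535, 65535, 65535, 65535, 65535, 65535]

VLMAX = VLEN×LMUL/SEW = 128×2/16 = 16
vl = min(AVL, VLMAX) = min(6, 16) = 6
lane  0: and(0x78,0x12) ⇒ 0x10
lane  1: and(0x11,0x64) ⇒ 0x00
lane  2: and(0x24,0x08) ⇒ 0x00
lane  3: and(0x2b,0x98) ⇒ 0x08
lane  4: and(0x34,0x74) ⇒ 0x34
lane  5: and(0x11,0xbe) ⇒ 0x10
lane  6: tail/ones ⇒ 0xffff
lane  7: tail/ones ⇒ 0xffff
lane  8: tail/ones ⇒ 0xffff
lane  9: tail/ones ⇒ 0xffff
lane 10: tail/ones ⇒ 0xffff
lane 11: tail/ones ⇒ 0xffff
lane 12: tail/ones ⇒ 0xffff
lane 13: tail/ones ⇒ 0xffff
lane 14: tail/ones ⇒ 0xffff
lane 15: tail/ones ⇒ 0xffff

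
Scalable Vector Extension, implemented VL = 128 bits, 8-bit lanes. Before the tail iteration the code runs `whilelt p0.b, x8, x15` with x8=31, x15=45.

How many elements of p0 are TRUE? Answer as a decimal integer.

vl = 14

128-bit reg / 8-bit elem → 16 lanes
whilelt: lane j active iff 31+j < 45 → j < 14 → 14 active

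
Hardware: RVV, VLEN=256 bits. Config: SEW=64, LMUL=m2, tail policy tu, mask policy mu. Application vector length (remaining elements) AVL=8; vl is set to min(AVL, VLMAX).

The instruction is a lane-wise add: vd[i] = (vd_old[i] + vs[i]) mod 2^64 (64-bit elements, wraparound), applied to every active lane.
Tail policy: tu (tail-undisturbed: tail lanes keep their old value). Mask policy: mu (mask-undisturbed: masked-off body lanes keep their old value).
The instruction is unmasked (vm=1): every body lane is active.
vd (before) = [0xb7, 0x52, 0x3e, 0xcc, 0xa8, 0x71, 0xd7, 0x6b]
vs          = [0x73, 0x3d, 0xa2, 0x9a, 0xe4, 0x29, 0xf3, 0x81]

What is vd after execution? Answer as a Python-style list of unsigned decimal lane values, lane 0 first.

VLMAX = (256 × 2) / 64 = 8 lanes
AVL=8 ≤ VLMAX=8, so vl = 8
vd[0] add(0xb7,0x73) -> 0x12a
vd[1] add(0x52,0x3d) -> 0x8f
vd[2] add(0x3e,0xa2) -> 0xe0
vd[3] add(0xcc,0x9a) -> 0x166
vd[4] add(0xa8,0xe4) -> 0x18c
vd[5] add(0x71,0x29) -> 0x9a
vd[6] add(0xd7,0xf3) -> 0x1ca
vd[7] add(0x6b,0x81) -> 0xec

vd = [298, 143, 224, 358, 396, 154, 458, 236]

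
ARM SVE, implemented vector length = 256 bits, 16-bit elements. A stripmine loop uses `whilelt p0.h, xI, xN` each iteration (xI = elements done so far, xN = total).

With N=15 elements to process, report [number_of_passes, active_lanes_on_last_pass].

[iterations, last_vl] = [1, 15]

256-bit reg / 16-bit elem → 16 lanes
iterations = ceil(15/16) = 1; final-pass vl = 15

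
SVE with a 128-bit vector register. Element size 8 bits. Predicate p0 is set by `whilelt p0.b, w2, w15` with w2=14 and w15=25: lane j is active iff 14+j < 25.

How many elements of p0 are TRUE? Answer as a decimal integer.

register lanes = 128/8 = 16
whilelt: lane j active iff 14+j < 25 → j < 11 → 11 active

vl = 11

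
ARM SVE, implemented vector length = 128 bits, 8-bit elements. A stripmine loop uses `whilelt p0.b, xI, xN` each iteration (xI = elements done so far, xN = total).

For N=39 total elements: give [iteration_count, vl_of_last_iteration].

lane count: 128 div 8 = 16
39 elements at 16/iter → 3 passes, remainder 7 on the last

[iterations, last_vl] = [3, 7]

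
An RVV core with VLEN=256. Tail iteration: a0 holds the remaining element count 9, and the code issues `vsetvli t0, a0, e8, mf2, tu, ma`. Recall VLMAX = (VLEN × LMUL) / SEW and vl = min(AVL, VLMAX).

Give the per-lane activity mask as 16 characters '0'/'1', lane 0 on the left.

VLMAX = (256 × 1/2) / 8 = 16 lanes
vl = min(AVL, VLMAX) = min(9, 16) = 9
bits (lane 0 leftmost): 1111111110000000

predicate = 1111111110000000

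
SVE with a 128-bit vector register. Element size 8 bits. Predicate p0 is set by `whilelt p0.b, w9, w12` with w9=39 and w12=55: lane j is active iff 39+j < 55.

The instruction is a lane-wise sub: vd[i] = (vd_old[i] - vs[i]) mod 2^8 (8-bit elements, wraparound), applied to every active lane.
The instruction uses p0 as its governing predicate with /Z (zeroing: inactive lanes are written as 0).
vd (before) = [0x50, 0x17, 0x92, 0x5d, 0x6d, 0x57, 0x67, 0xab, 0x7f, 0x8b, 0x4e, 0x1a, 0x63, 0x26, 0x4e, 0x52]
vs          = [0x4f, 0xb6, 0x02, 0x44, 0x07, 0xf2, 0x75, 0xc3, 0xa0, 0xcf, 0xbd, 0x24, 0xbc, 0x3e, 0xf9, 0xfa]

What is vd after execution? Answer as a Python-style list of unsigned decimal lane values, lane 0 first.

lane count: 128 div 8 = 16
active while 39+j < 55, i.e. j ∈ [0,16) capped at 16 ⇒ 16
vd[0] sub(0x50,0x4f) -> 0x01
vd[1] sub(0x17,0xb6) -> 0x61
vd[2] sub(0x92,0x02) -> 0x90
vd[3] sub(0x5d,0x44) -> 0x19
vd[4] sub(0x6d,0x07) -> 0x66
vd[5] sub(0x57,0xf2) -> 0x65
vd[6] sub(0x67,0x75) -> 0xf2
vd[7] sub(0xab,0xc3) -> 0xe8
vd[8] sub(0x7f,0xa0) -> 0xdf
vd[9] sub(0x8b,0xcf) -> 0xbc
vd[10] sub(0x4e,0xbd) -> 0x91
vd[11] sub(0x1a,0x24) -> 0xf6
vd[12] sub(0x63,0xbc) -> 0xa7
vd[13] sub(0x26,0x3e) -> 0xe8
vd[14] sub(0x4e,0xf9) -> 0x55
vd[15] sub(0x52,0xfa) -> 0x58

vd = [1, 97, 144, 25, 102, 101, 242, 232, 223, 188, 145, 246, 167, 232, 85, 88]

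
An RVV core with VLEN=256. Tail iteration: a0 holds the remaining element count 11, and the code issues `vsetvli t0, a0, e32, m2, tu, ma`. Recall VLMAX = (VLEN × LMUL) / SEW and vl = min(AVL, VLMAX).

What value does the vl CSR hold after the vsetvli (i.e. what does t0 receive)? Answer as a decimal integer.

VLMAX = VLEN×LMUL/SEW = 256×2/32 = 16
AVL=11 ≤ VLMAX=16, so vl = 11

vl = 11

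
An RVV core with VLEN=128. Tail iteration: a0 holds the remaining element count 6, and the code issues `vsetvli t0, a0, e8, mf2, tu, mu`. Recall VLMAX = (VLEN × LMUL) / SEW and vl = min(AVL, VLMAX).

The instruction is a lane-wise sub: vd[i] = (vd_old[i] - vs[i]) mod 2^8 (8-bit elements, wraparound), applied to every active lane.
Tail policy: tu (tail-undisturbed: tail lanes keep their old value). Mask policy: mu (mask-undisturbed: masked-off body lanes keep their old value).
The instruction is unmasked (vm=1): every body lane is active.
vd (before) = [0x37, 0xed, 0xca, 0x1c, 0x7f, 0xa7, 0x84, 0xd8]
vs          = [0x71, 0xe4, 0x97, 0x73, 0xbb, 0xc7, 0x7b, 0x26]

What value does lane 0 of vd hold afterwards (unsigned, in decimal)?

VLMAX = VLEN×LMUL/SEW = 128×1/2/8 = 8
vl ← min(6, 8) = 6
[0] sub(0x37,0x71) = 0xc6
[1] sub(0xed,0xe4) = 0x09
[2] sub(0xca,0x97) = 0x33
[3] sub(0x1c,0x73) = 0xa9
[4] sub(0x7f,0xbb) = 0xc4
[5] sub(0xa7,0xc7) = 0xe0
[6] tail/keep = 0x84
[7] tail/keep = 0xd8

vd[0] = 198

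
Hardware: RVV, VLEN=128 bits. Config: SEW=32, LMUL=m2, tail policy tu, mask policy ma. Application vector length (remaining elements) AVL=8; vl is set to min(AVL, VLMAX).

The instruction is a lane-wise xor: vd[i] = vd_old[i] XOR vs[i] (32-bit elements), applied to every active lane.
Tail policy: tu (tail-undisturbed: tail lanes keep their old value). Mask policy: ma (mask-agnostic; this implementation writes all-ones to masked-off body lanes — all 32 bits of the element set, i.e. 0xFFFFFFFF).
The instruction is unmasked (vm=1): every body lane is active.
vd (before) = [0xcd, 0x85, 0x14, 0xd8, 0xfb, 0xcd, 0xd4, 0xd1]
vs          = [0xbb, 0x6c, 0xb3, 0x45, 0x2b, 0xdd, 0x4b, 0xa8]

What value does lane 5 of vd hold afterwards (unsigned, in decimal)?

VLMAX = (128 × 2) / 32 = 8 lanes
AVL=8 ≤ VLMAX=8, so vl = 8
[0] xor(0xcd,0xbb) = 0x76
[1] xor(0x85,0x6c) = 0xe9
[2] xor(0x14,0xb3) = 0xa7
[3] xor(0xd8,0x45) = 0x9d
[4] xor(0xfb,0x2b) = 0xd0
[5] xor(0xcd,0xdd) = 0x10
[6] xor(0xd4,0x4b) = 0x9f
[7] xor(0xd1,0xa8) = 0x79

vd[5] = 16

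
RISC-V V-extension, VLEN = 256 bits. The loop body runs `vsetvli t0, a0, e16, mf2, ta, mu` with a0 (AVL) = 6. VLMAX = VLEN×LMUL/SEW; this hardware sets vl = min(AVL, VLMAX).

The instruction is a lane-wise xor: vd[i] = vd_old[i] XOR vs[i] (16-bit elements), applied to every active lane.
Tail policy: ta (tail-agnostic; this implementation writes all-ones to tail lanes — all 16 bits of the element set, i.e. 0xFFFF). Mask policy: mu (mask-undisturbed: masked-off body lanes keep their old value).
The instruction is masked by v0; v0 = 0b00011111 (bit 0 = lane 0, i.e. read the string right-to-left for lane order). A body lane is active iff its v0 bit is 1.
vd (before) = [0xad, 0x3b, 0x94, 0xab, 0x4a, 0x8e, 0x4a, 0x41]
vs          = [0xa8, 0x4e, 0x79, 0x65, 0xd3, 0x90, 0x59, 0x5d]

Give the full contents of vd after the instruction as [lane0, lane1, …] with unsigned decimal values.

vd = [5, 117, 237, 206, 153, 142, 65535, 65535]

VLMAX = (256 × 1/2) / 16 = 8 lanes
vl ← min(6, 8) = 6
vd[0] xor(0xad,0xa8) -> 0x05
vd[1] xor(0x3b,0x4e) -> 0x75
vd[2] xor(0x94,0x79) -> 0xed
vd[3] xor(0xab,0x65) -> 0xce
vd[4] xor(0x4a,0xd3) -> 0x99
vd[5] mask-off/keep -> 0x8e
vd[6] tail/ones -> 0xffff
vd[7] tail/ones -> 0xffff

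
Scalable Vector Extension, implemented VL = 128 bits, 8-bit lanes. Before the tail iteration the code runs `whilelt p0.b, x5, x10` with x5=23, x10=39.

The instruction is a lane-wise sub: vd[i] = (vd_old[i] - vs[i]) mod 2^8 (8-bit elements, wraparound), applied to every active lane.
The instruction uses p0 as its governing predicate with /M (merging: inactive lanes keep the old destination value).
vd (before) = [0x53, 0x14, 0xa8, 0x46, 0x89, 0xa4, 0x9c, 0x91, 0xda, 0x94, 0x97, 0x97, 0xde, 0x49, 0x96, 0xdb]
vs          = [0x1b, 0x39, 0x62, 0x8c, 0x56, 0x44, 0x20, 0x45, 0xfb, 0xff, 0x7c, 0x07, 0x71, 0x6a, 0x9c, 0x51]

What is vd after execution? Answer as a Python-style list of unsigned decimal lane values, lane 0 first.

vd = [56, 219, 70, 186, 51, 96, 124, 76, 223, 149, 27, 144, 109, 223, 250, 138]

register lanes = 128/8 = 16
active while 23+j < 39, i.e. j ∈ [0,16) capped at 16 ⇒ 16
  i=0: sub(0x53,0x1b) → 56
  i=1: sub(0x14,0x39) → 219
  i=2: sub(0xa8,0x62) → 70
  i=3: sub(0x46,0x8c) → 186
  i=4: sub(0x89,0x56) → 51
  i=5: sub(0xa4,0x44) → 96
  i=6: sub(0x9c,0x20) → 124
  i=7: sub(0x91,0x45) → 76
  i=8: sub(0xda,0xfb) → 223
  i=9: sub(0x94,0xff) → 149
  i=10: sub(0x97,0x7c) → 27
  i=11: sub(0x97,0x07) → 144
  i=12: sub(0xde,0x71) → 109
  i=13: sub(0x49,0x6a) → 223
  i=14: sub(0x96,0x9c) → 250
  i=15: sub(0xdb,0x51) → 138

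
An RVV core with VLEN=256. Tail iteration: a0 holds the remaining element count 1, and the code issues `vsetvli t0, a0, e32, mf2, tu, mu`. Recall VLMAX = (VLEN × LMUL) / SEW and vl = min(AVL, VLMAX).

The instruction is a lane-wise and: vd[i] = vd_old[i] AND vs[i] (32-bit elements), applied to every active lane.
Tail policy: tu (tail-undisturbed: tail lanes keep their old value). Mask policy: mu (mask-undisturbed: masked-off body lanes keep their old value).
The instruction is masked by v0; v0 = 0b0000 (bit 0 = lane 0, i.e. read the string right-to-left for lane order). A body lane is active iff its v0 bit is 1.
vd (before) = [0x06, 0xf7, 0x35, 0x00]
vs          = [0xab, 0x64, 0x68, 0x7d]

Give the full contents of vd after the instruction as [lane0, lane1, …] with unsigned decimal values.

VLMAX = VLEN×LMUL/SEW = 256×1/2/32 = 4
vl = min(AVL, VLMAX) = min(1, 4) = 1
  i=0: mask-off/keep → 6
  i=1: tail/keep → 247
  i=2: tail/keep → 53
  i=3: tail/keep → 0

vd = [6, 247, 53, 0]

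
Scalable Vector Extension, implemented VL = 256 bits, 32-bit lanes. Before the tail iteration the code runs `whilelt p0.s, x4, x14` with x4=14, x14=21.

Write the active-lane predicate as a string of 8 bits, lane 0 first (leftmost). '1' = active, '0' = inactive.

predicate = 11111110

register lanes = 256/32 = 8
whilelt: lane j active iff 14+j < 21 → j < 7 → 7 active
bits (lane 0 leftmost): 11111110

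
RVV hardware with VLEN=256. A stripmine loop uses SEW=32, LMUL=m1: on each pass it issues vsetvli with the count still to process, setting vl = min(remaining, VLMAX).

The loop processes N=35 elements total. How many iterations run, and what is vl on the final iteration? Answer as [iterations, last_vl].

lanes per group: 256·1/32 = 8
N=35: ⌈35/8⌉ = 5 iters; last vl = 35 − 4×8 = 3

[iterations, last_vl] = [5, 3]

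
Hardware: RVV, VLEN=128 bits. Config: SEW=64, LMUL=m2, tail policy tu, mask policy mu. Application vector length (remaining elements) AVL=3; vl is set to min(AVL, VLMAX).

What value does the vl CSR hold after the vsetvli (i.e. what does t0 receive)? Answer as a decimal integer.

vl = 3

VLMAX = (128 × 2) / 64 = 4 lanes
AVL=3 ≤ VLMAX=4, so vl = 3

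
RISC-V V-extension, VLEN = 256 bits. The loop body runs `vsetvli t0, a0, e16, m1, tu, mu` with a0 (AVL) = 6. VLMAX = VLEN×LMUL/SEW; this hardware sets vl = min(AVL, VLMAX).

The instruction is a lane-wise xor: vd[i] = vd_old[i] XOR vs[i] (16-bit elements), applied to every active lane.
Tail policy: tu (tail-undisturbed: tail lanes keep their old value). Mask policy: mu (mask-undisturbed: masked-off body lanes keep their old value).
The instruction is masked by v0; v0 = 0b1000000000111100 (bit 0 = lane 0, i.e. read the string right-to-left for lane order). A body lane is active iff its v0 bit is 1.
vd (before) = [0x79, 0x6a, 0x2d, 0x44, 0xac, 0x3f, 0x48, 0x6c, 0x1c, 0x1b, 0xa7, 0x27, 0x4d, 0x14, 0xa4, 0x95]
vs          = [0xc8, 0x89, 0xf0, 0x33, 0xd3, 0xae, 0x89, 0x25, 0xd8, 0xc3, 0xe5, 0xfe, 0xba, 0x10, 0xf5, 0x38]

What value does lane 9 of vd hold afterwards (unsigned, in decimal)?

VLMAX = (256 × 1) / 16 = 16 lanes
vl = min(AVL, VLMAX) = min(6, 16) = 6
  i=0: mask-off/keep → 121
  i=1: mask-off/keep → 106
  i=2: xor(0x2d,0xf0) → 221
  i=3: xor(0x44,0x33) → 119
  i=4: xor(0xac,0xd3) → 127
  i=5: xor(0x3f,0xae) → 145
  i=6: tail/keep → 72
  i=7: tail/keep → 108
  i=8: tail/keep → 28
  i=9: tail/keep → 27
  i=10: tail/keep → 167
  i=11: tail/keep → 39
  i=12: tail/keep → 77
  i=13: tail/keep → 20
  i=14: tail/keep → 164
  i=15: tail/keep → 149

vd[9] = 27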